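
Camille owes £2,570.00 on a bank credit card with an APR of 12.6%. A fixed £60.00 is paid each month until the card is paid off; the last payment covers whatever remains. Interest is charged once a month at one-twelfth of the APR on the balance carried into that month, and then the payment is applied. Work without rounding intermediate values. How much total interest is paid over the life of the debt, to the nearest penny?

Monthly rate r = 12.6%/12 = 1.05% = 0.0105.
Payoff takes n = ⌈−ln(1 − rB₀/P)/ln(1+r)⌉ = ⌈57.192⌉ = 58 payments; the last is £11.55.
Total paid = 57·£60.00 + £11.55 = £3,431.55.
Total interest = total paid − principal = £3,431.55 − £2,570.00 = £861.55.

£861.55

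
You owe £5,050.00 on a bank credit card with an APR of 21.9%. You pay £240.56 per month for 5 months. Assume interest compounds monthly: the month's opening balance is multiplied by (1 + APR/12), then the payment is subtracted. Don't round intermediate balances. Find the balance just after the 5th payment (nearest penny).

£4,280.43

Monthly rate r = 21.9%/12 = 1.825% = 0.01825.
Each month: B ← B·(1+r) − £240.56.
Month 1: interest £92.16; balance after payment £4,901.60.
Month 2: interest £89.45; balance after payment £4,750.50.
Month 3: interest £86.70; balance after payment £4,596.63.
Month 4: interest £83.89; balance after payment £4,439.96.
Month 5: interest £81.03; balance after payment £4,280.43.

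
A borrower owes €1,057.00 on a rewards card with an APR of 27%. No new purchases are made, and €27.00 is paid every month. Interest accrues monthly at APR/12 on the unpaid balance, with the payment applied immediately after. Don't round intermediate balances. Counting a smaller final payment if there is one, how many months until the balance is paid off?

96 payments

Monthly rate r = 27%/12 = 2.25% = 0.0225.
Recurrence: B ← B·(1+r) − €27.00.
Month 1: interest €23.78; balance after payment €1,053.78.
Month 2: interest €23.71; balance after payment €1,050.49.
Closed form: n = −ln(1 − rB₀/P)/ln(1+r) = −ln(0.11917)/ln(1.0225) ≈ 95.603, so the balance reaches zero during payment 96.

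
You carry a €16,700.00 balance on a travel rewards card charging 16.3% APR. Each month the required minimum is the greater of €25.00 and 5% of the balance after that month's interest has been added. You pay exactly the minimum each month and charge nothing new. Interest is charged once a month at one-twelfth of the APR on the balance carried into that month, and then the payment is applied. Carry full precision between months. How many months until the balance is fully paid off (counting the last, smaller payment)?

117 months

Monthly rate r = 16.3%/12 = 1.35833% = 0.0135833.
While 5% of the post-interest balance exceeds €25.00, each month B ← (B·(1+r))·(1 − 0.05), i.e. B shrinks by the factor (1+r)·0.95 = 0.9629.
This holds for months 1–94. Entering month 95 the balance is €478.11; 5% of the post-interest balance is now below €25.00, so the flat €25.00 minimum applies from here.
From month 95 a fixed €25.00 at rate r clears €478.11 in 23 more payments. Total: 94 + 23 = 117 months.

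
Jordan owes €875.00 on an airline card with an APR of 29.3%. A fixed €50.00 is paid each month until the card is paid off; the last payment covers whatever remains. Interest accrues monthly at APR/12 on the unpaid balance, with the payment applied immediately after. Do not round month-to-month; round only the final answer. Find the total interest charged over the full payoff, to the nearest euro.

Monthly rate r = 29.3%/12 = 2.44167% = 0.0244167.
Payoff takes n = ⌈−ln(1 − rB₀/P)/ln(1+r)⌉ = ⌈23.105⌉ = 24 payments; the last is €5.33.
Total paid = 23·€50.00 + €5.33 = €1,155.33.
Total interest = total paid − principal = €1,155.33 − €875.00 = €280.33.

€280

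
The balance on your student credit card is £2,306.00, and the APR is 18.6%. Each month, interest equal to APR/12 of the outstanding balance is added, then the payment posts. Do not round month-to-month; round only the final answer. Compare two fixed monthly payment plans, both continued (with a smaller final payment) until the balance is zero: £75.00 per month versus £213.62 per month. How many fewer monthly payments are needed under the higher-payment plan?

31 fewer payments

Monthly rate r = 18.6%/12 = 1.55% = 0.0155.
At £75.00/mo: n = ⌈−ln(1 − rB₀/P)/ln(1+r)⌉ = 43 payments (last £6.64); total interest = total paid − £2,306.00 = £850.64.
At £213.62/mo: 12 payments (last £193.39); total interest £237.21.
Payments saved = 43 − 12 = 31.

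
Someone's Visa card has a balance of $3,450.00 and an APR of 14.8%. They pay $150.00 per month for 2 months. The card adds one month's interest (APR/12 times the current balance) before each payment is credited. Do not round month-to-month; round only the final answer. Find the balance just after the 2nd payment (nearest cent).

Monthly rate r = 14.8%/12 = 1.23333% = 0.0123333.
Each month: B ← B·(1+r) − $150.00.
Month 1: interest $42.55; balance after payment $3,342.55.
Month 2: interest $41.22; balance after payment $3,233.77.

$3,233.77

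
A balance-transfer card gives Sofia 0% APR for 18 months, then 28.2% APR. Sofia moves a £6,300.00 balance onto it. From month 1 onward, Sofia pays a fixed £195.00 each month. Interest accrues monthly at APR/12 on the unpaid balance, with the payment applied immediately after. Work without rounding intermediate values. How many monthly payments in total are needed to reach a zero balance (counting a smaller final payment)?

36 payments

Promo months 1–18 at r₀ = 0%/12 = 0; months 19+ at r₁ = 28.2%/12 = 0.0235.
After month 18 (no interest yet): B = £6,300.00 − 18·£195.00 = £2,790.00.
Then at r₁ with £195.00/mo: n₂ = −ln(1 − r₁·B/P)/ln(1+r₁) ≈ 17.64 → 18 more payments.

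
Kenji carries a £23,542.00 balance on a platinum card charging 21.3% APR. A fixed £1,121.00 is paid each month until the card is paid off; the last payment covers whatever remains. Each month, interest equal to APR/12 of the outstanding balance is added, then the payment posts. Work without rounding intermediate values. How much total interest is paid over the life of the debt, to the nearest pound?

£6,179

Monthly rate r = 21.3%/12 = 1.775% = 0.01775.
Payoff takes n = ⌈−ln(1 − rB₀/P)/ln(1+r)⌉ = ⌈26.511⌉ = 27 payments; the last is £574.83.
Total paid = 26·£1,121.00 + £574.83 = £29,720.83.
Total interest = total paid − principal = £29,720.83 − £23,542.00 = £6,178.83.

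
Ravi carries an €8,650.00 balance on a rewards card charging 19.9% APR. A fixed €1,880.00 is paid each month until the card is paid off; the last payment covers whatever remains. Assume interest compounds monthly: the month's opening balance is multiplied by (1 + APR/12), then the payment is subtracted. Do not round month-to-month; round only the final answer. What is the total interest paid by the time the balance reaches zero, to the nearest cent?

€424.44

Monthly rate r = 19.9%/12 = 1.65833% = 0.0165833.
Payoff takes n = ⌈−ln(1 − rB₀/P)/ln(1+r)⌉ = ⌈4.826⌉ = 5 payments; the last is €1,554.44.
Total paid = 4·€1,880.00 + €1,554.44 = €9,074.44.
Total interest = total paid − principal = €9,074.44 − €8,650.00 = €424.44.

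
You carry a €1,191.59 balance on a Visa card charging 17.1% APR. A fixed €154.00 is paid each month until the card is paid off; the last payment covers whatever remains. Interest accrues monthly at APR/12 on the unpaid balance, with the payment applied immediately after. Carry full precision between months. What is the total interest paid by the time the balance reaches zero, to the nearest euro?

€80

Monthly rate r = 17.1%/12 = 1.425% = 0.01425.
Payoff takes n = ⌈−ln(1 − rB₀/P)/ln(1+r)⌉ = ⌈8.257⌉ = 9 payments; the last is €39.73.
Total paid = 8·€154.00 + €39.73 = €1,271.73.
Total interest = total paid − principal = €1,271.73 − €1,191.59 = €80.14.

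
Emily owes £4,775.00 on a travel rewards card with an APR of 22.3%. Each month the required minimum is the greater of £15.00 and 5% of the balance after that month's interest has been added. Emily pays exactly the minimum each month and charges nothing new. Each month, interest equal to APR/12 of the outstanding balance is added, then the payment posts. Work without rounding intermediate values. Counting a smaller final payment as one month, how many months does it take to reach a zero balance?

Monthly rate r = 22.3%/12 = 1.85833% = 0.0185833.
While 5% of the post-interest balance exceeds £15.00, each month B ← (B·(1+r))·(1 − 0.05), i.e. B shrinks by the factor (1+r)·0.95 = 0.96765.
This holds for months 1–85. Entering month 86 the balance is £291.87; 5% of the post-interest balance is now below £15.00, so the flat £15.00 minimum applies from here.
From month 86 a fixed £15.00 at rate r clears £291.87 in 25 more payments. Total: 85 + 25 = 110 months.

110 months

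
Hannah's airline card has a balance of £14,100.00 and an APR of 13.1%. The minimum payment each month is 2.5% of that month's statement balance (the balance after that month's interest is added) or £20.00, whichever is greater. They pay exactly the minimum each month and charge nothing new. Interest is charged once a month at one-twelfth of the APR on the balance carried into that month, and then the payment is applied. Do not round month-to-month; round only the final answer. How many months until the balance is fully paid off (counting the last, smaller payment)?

252 months

Monthly rate r = 13.1%/12 = 1.09167% = 0.0109167.
While 2.5% of the post-interest balance exceeds £20.00, each month B ← (B·(1+r))·(1 − 0.025), i.e. B shrinks by the factor (1+r)·0.975 = 0.98564.
This holds for months 1–200. Entering month 201 the balance is £782.01; 2.5% of the post-interest balance is now below £20.00, so the flat £20.00 minimum applies from here.
From month 201 a fixed £20.00 at rate r clears £782.01 in 52 more payments. Total: 200 + 52 = 252 months.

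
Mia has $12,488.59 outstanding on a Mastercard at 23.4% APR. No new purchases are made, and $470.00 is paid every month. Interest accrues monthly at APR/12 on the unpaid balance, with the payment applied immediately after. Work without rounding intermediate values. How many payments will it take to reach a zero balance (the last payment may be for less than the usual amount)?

38 payments

Monthly rate r = 23.4%/12 = 1.95% = 0.0195.
Recurrence: B ← B·(1+r) − $470.00.
Month 1: interest $243.53; balance after payment $12,262.12.
Month 2: interest $239.11; balance after payment $12,031.23.
Closed form: n = −ln(1 − rB₀/P)/ln(1+r) = −ln(0.48186)/ln(1.0195) ≈ 37.805, so the balance reaches zero during payment 38.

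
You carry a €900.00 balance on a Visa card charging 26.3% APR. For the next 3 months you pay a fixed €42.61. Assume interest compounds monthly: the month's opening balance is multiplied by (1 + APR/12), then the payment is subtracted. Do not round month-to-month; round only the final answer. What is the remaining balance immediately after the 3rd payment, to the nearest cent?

Monthly rate r = 26.3%/12 = 2.19167% = 0.0219167.
Each month: B ← B·(1+r) − €42.61.
Month 1: interest €19.73; balance after payment €877.12.
Month 2: interest €19.22; balance after payment €853.73.
Month 3: interest €18.71; balance after payment €829.83.

€829.83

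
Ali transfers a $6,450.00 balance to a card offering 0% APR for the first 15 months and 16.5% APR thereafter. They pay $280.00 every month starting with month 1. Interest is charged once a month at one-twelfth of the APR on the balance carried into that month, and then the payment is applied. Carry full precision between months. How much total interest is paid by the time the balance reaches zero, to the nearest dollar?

Promo months 1–15 at r₀ = 0%/12 = 0; months 16+ at r₁ = 16.5%/12 = 0.01375.
After month 15 (no interest yet): B = $6,450.00 − 15·$280.00 = $2,250.00.
Then at r₁ with $280.00/mo: n₂ = −ln(1 − r₁·B/P)/ln(1+r₁) ≈ 8.57 → 9 more payments.
Total paid = 23·$280.00 + $161.11 = $6,601.11; interest = $6,601.11 − $6,450.00 = $151.11.

$151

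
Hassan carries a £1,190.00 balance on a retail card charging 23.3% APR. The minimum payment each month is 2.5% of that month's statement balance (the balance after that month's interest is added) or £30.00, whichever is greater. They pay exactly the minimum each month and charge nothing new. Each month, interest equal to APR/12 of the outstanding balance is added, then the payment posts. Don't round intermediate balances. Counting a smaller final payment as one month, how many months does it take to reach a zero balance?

Monthly rate r = 23.3%/12 = 1.94167% = 0.0194167.
While 2.5% of the post-interest balance exceeds £30.00, each month B ← (B·(1+r))·(1 − 0.025), i.e. B shrinks by the factor (1+r)·0.975 = 0.99393.
This holds for months 1–2. Entering month 3 the balance is £1,175.60; 2.5% of the post-interest balance is now below £30.00, so the flat £30.00 minimum applies from here.
From month 3 a fixed £30.00 at rate r clears £1,175.60 in 75 more payments. Total: 2 + 75 = 77 months.

77 months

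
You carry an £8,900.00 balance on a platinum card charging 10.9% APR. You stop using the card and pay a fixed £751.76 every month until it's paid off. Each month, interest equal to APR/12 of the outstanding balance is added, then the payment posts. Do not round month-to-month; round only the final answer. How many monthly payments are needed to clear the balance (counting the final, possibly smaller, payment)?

Monthly rate r = 10.9%/12 = 0.908333% = 0.00908333.
Recurrence: B ← B·(1+r) − £751.76.
Month 1: interest £80.84; balance after payment £8,229.08.
Month 2: interest £74.75; balance after payment £7,552.07.
Closed form: n = −ln(1 − rB₀/P)/ln(1+r) = −ln(0.89246)/ln(1.00908) ≈ 12.582, so the balance reaches zero during payment 13.

13 months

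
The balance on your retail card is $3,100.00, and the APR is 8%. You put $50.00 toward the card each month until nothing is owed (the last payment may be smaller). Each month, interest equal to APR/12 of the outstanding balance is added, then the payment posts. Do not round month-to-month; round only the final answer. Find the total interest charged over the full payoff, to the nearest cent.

$913.09

Monthly rate r = 8%/12 = 0.666667% = 0.00666667.
Payoff takes n = ⌈−ln(1 − rB₀/P)/ln(1+r)⌉ = ⌈80.261⌉ = 81 payments; the last is $13.09.
Total paid = 80·$50.00 + $13.09 = $4,013.09.
Total interest = total paid − principal = $4,013.09 − $3,100.00 = $913.09.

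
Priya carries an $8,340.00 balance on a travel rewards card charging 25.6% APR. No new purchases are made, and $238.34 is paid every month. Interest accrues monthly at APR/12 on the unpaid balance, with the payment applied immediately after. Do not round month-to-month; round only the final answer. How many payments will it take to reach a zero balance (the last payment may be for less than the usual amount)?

Monthly rate r = 25.6%/12 = 2.13333% = 0.0213333.
Recurrence: B ← B·(1+r) − $238.34.
Month 1: interest $177.92; balance after payment $8,279.58.
Month 2: interest $176.63; balance after payment $8,217.87.
Closed form: n = −ln(1 − rB₀/P)/ln(1+r) = −ln(0.2535)/ln(1.02133) ≈ 65.014, so the balance reaches zero during payment 66.

66 payments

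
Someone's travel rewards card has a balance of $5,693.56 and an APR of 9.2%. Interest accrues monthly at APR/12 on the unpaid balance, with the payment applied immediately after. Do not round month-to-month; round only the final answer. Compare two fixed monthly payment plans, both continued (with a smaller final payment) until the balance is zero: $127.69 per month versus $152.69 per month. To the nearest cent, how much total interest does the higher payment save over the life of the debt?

Monthly rate r = 9.2%/12 = 0.766667% = 0.00766667.
At $127.69/mo: n = ⌈−ln(1 − rB₀/P)/ln(1+r)⌉ = 55 payments (last $98.71); total interest = total paid − $5,693.56 = $1,300.41.
At $152.69/mo: 45 payments (last $13.12); total interest $1,037.92.
Interest saved = $1,300.41 − $1,037.92 = $262.49.

$262.49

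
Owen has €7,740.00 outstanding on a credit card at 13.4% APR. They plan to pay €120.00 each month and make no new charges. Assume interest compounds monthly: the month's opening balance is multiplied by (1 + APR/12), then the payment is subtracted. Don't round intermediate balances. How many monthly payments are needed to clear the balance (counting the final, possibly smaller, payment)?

Monthly rate r = 13.4%/12 = 1.11667% = 0.0111667.
Recurrence: B ← B·(1+r) − €120.00.
Month 1: interest €86.43; balance after payment €7,706.43.
Month 2: interest €86.06; balance after payment €7,672.49.
Closed form: n = −ln(1 − rB₀/P)/ln(1+r) = −ln(0.27975)/ln(1.01117) ≈ 114.713, so the balance reaches zero during payment 115.

115 months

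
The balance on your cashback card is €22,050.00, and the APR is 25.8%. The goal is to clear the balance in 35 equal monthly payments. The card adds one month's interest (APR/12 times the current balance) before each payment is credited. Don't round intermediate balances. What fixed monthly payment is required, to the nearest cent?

€902.93

Monthly rate r = 25.8%/12 = 2.15% = 0.0215.
Level-payment amortization: P = B₀·r / (1 − (1+r)^(−n)) = 22050.00·0.0215 / (1 − 1.0215^(−35)).
Denominator 1 − (1+r)^(−35) = 0.525040022.
P = 474.075 / 0.525040022 ≈ 902.93.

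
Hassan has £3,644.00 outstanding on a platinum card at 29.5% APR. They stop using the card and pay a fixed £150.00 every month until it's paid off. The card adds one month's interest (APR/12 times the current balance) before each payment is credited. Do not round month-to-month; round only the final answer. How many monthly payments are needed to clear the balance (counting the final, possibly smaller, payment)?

38 payments

Monthly rate r = 29.5%/12 = 2.45833% = 0.0245833.
Recurrence: B ← B·(1+r) − £150.00.
Month 1: interest £89.58; balance after payment £3,583.58.
Month 2: interest £88.10; balance after payment £3,521.68.
Closed form: n = −ln(1 − rB₀/P)/ln(1+r) = −ln(0.40279)/ln(1.02458) ≈ 37.443, so the balance reaches zero during payment 38.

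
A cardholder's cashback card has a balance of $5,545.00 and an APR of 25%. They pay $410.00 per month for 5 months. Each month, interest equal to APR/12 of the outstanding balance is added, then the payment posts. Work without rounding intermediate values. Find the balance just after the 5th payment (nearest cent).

Monthly rate r = 25%/12 = 2.08333% = 0.0208333.
Each month: B ← B·(1+r) − $410.00.
Month 1: interest $115.52; balance after payment $5,250.52.
Month 2: interest $109.39; balance after payment $4,949.91.
Month 3: interest $103.12; balance after payment $4,643.03.
Month 4: interest $96.73; balance after payment $4,329.76.
Month 5: interest $90.20; balance after payment $4,009.96.

$4,009.96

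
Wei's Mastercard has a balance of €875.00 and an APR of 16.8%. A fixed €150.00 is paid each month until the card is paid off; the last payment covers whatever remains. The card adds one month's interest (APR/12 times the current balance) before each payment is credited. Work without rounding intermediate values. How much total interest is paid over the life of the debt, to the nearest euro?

Monthly rate r = 16.8%/12 = 1.4% = 0.014.
Payoff takes n = ⌈−ln(1 − rB₀/P)/ln(1+r)⌉ = ⌈6.128⌉ = 7 payments; the last is €19.29.
Total paid = 6·€150.00 + €19.29 = €919.29.
Total interest = total paid − principal = €919.29 − €875.00 = €44.29.

€44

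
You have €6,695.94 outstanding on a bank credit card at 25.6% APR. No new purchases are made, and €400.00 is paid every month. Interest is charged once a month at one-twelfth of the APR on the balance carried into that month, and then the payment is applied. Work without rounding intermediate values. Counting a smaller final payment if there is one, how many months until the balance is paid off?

Monthly rate r = 25.6%/12 = 2.13333% = 0.0213333.
Recurrence: B ← B·(1+r) − €400.00.
Month 1: interest €142.85; balance after payment €6,438.79.
Month 2: interest €137.36; balance after payment €6,176.15.
Closed form: n = −ln(1 − rB₀/P)/ln(1+r) = −ln(0.64288)/ln(1.02133) ≈ 20.929, so the balance reaches zero during payment 21.

21 months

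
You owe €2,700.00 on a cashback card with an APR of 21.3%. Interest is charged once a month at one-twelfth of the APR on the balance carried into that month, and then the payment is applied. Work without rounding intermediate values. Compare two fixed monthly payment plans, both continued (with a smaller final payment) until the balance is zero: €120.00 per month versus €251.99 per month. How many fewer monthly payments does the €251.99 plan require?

17 fewer payments

Monthly rate r = 21.3%/12 = 1.775% = 0.01775.
At €120.00/mo: n = ⌈−ln(1 − rB₀/P)/ln(1+r)⌉ = 29 payments (last €116.95); total interest = total paid − €2,700.00 = €776.95.
At €251.99/mo: 12 payments (last €249.42); total interest €321.31.
Payments saved = 29 − 12 = 17.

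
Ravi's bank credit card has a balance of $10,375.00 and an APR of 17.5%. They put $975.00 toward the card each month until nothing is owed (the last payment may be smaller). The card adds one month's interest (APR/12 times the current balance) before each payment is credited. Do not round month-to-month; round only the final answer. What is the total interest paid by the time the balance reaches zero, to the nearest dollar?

$983

Monthly rate r = 17.5%/12 = 1.45833% = 0.0145833.
Payoff takes n = ⌈−ln(1 − rB₀/P)/ln(1+r)⌉ = ⌈11.648⌉ = 12 payments; the last is $632.98.
Total paid = 11·$975.00 + $632.98 = $11,357.98.
Total interest = total paid − principal = $11,357.98 − $10,375.00 = $982.98.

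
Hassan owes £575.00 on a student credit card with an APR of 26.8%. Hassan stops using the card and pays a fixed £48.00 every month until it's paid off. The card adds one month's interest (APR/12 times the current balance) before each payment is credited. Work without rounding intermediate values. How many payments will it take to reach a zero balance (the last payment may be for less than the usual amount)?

Monthly rate r = 26.8%/12 = 2.23333% = 0.0223333.
Recurrence: B ← B·(1+r) − £48.00.
Month 1: interest £12.84; balance after payment £539.84.
Month 2: interest £12.06; balance after payment £503.90.
Closed form: n = −ln(1 − rB₀/P)/ln(1+r) = −ln(0.73247)/ln(1.02233) ≈ 14.096, so the balance reaches zero during payment 15.

15 months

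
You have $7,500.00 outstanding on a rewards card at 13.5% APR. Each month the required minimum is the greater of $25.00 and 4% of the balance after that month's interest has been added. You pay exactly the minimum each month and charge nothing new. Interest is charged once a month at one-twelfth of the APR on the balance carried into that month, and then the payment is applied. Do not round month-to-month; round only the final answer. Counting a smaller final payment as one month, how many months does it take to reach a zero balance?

Monthly rate r = 13.5%/12 = 1.125% = 0.01125.
While 4% of the post-interest balance exceeds $25.00, each month B ← (B·(1+r))·(1 − 0.04), i.e. B shrinks by the factor (1+r)·0.96 = 0.9708.
This holds for months 1–85. Entering month 86 the balance is $604.08; 4% of the post-interest balance is now below $25.00, so the flat $25.00 minimum applies from here.
From month 86 a fixed $25.00 at rate r clears $604.08 in 29 more payments. Total: 85 + 29 = 114 months.

114 months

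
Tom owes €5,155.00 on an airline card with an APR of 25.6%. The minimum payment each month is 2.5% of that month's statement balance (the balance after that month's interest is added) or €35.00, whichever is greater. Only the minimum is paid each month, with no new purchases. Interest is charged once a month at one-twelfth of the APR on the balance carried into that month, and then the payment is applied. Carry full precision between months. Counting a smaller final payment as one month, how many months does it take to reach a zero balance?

Monthly rate r = 25.6%/12 = 2.13333% = 0.0213333.
While 2.5% of the post-interest balance exceeds €35.00, each month B ← (B·(1+r))·(1 − 0.025), i.e. B shrinks by the factor (1+r)·0.975 = 0.9958.
This holds for months 1–315. Entering month 316 the balance is €1,369.14; 2.5% of the post-interest balance is now below €35.00, so the flat €35.00 minimum applies from here.
From month 316 a fixed €35.00 at rate r clears €1,369.14 in 86 more payments. Total: 315 + 86 = 401 months.

401 months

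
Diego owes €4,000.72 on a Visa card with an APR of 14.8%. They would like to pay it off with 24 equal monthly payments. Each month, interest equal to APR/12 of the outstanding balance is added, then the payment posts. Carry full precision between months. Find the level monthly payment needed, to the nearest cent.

€193.60

Monthly rate r = 14.8%/12 = 1.23333% = 0.0123333.
Level-payment amortization: P = B₀·r / (1 − (1+r)^(−n)) = 4000.72·0.0123333 / (1 − 1.01233^(−24)).
Denominator 1 − (1+r)^(−24) = 0.254864753.
P = 49.3422 / 0.254864753 ≈ 193.60.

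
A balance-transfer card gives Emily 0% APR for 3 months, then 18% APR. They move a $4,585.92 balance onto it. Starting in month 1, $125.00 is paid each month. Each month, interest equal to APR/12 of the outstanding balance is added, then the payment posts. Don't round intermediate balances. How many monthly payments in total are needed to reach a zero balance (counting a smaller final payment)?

51 months

Promo months 1–3 at r₀ = 0%/12 = 0; months 4+ at r₁ = 18%/12 = 0.015.
After month 3 (no interest yet): B = $4,585.92 − 3·$125.00 = $4,210.92.
Then at r₁ with $125.00/mo: n₂ = −ln(1 − r₁·B/P)/ln(1+r₁) ≈ 47.27 → 48 more payments.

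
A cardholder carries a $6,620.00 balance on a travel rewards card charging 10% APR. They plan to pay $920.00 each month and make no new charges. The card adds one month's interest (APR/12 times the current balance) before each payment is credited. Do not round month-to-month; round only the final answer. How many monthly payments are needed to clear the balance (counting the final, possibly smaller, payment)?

8 months

Monthly rate r = 10%/12 = 0.833333% = 0.00833333.
Recurrence: B ← B·(1+r) − $920.00.
Month 1: interest $55.17; balance after payment $5,755.17.
Month 2: interest $47.96; balance after payment $4,883.13.
Closed form: n = −ln(1 − rB₀/P)/ln(1+r) = −ln(0.94004)/ln(1.00833) ≈ 7.451, so the balance reaches zero during payment 8.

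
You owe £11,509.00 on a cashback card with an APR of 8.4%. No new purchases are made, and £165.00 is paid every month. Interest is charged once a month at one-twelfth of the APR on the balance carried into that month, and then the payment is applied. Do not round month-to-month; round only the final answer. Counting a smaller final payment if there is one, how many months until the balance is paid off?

Monthly rate r = 8.4%/12 = 0.7% = 0.007.
Recurrence: B ← B·(1+r) − £165.00.
Month 1: interest £80.56; balance after payment £11,424.56.
Month 2: interest £79.97; balance after payment £11,339.53.
Closed form: n = −ln(1 − rB₀/P)/ln(1+r) = −ln(0.51174)/ln(1.007) ≈ 96.040, so the balance reaches zero during payment 97.

97 payments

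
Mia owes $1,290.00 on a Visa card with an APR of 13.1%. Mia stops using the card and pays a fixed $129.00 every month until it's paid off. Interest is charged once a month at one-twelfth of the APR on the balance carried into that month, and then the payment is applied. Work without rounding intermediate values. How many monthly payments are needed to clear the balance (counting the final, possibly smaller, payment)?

Monthly rate r = 13.1%/12 = 1.09167% = 0.0109167.
Recurrence: B ← B·(1+r) − $129.00.
Month 1: interest $14.08; balance after payment $1,175.08.
Month 2: interest $12.83; balance after payment $1,058.91.
Closed form: n = −ln(1 − rB₀/P)/ln(1+r) = −ln(0.89083)/ln(1.01092) ≈ 10.647, so the balance reaches zero during payment 11.

11 payments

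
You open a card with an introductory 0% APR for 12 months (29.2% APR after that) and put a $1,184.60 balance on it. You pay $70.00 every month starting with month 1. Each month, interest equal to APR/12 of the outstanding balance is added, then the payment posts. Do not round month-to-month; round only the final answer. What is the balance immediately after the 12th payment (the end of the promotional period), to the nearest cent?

$344.60

Promo months 1–12 at r₀ = 0%/12 = 0; months 13+ at r₁ = 29.2%/12 = 0.0243333.
After month 12 (no interest yet): B = $1,184.60 − 12·$70.00 = $344.60.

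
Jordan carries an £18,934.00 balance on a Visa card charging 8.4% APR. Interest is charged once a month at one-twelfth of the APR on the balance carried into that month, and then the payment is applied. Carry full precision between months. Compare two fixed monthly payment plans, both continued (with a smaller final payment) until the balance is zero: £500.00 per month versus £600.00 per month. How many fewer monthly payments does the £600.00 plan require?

Monthly rate r = 8.4%/12 = 0.7% = 0.007.
At £500.00/mo: n = ⌈−ln(1 − rB₀/P)/ln(1+r)⌉ = 45 payments (last £76.29); total interest = total paid − £18,934.00 = £3,142.29.
At £600.00/mo: 36 payments (last £470.43); total interest £2,536.43.
Payments saved = 45 − 36 = 9.

9 fewer payments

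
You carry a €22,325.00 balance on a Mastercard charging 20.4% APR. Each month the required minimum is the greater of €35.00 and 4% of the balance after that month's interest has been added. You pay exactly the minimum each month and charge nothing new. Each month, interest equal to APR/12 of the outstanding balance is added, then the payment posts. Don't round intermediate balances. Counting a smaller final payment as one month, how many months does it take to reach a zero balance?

168 months

Monthly rate r = 20.4%/12 = 1.7% = 0.017.
While 4% of the post-interest balance exceeds €35.00, each month B ← (B·(1+r))·(1 − 0.04), i.e. B shrinks by the factor (1+r)·0.96 = 0.97632.
This holds for months 1–136. Entering month 137 the balance is €857.69; 4% of the post-interest balance is now below €35.00, so the flat €35.00 minimum applies from here.
From month 137 a fixed €35.00 at rate r clears €857.69 in 32 more payments. Total: 136 + 32 = 168 months.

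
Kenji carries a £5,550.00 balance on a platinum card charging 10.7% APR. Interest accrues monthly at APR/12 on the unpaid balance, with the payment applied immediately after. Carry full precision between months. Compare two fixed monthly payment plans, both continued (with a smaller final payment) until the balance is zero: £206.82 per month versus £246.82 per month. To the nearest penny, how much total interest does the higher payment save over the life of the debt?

Monthly rate r = 10.7%/12 = 0.891667% = 0.00891667.
At £206.82/mo: n = ⌈−ln(1 − rB₀/P)/ln(1+r)⌉ = 31 payments (last £167.26); total interest = total paid − £5,550.00 = £821.86.
At £246.82/mo: 26 payments (last £51.35); total interest £671.85.
Interest saved = £821.86 − £671.85 = £150.01.

£150.01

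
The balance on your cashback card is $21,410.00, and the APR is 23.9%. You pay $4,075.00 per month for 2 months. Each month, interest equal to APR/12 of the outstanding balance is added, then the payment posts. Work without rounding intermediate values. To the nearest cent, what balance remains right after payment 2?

$14,040.16

Monthly rate r = 23.9%/12 = 1.99167% = 0.0199167.
Each month: B ← B·(1+r) − $4,075.00.
Month 1: interest $426.42; balance after payment $17,761.42.
Month 2: interest $353.75; balance after payment $14,040.16.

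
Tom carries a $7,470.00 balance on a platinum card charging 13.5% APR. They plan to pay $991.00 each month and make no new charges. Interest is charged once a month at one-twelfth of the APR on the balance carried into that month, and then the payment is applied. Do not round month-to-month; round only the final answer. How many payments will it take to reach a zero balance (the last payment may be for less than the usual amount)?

8 payments

Monthly rate r = 13.5%/12 = 1.125% = 0.01125.
Recurrence: B ← B·(1+r) − $991.00.
Month 1: interest $84.04; balance after payment $6,563.04.
Month 2: interest $73.83; balance after payment $5,645.87.
Closed form: n = −ln(1 − rB₀/P)/ln(1+r) = −ln(0.9152)/ln(1.01125) ≈ 7.921, so the balance reaches zero during payment 8.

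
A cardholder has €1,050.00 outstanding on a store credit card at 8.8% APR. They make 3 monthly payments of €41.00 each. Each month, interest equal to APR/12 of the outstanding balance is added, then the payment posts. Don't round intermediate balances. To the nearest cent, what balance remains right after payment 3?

€949.37

Monthly rate r = 8.8%/12 = 0.733333% = 0.00733333.
Each month: B ← B·(1+r) − €41.00.
Month 1: interest €7.70; balance after payment €1,016.70.
Month 2: interest €7.46; balance after payment €983.16.
Month 3: interest €7.21; balance after payment €949.37.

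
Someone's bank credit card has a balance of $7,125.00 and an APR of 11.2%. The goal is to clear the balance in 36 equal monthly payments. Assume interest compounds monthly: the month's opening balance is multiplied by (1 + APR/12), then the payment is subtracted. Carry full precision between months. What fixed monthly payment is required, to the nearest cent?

Monthly rate r = 11.2%/12 = 0.933333% = 0.00933333.
Level-payment amortization: P = B₀·r / (1 − (1+r)^(−n)) = 7125.00·0.00933333 / (1 − 1.00933^(−36)).
Denominator 1 − (1+r)^(−36) = 0.284262421.
P = 66.5 / 0.284262421 ≈ 233.94.

$233.94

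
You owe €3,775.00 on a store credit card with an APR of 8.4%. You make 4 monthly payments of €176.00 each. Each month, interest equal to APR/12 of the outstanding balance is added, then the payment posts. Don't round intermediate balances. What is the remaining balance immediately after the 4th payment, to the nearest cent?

Monthly rate r = 8.4%/12 = 0.7% = 0.007.
Each month: B ← B·(1+r) − €176.00.
Month 1: interest €26.43; balance after payment €3,625.43.
Month 2: interest €25.38; balance after payment €3,474.80.
Month 3: interest €24.32; balance after payment €3,323.13.
Month 4: interest €23.26; balance after payment €3,170.39.

€3,170.39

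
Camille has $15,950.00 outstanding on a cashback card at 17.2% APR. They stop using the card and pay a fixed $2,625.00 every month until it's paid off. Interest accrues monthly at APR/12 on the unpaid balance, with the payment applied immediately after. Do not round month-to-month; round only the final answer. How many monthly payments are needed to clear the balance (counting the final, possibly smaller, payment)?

7 months

Monthly rate r = 17.2%/12 = 1.43333% = 0.0143333.
Recurrence: B ← B·(1+r) − $2,625.00.
Month 1: interest $228.62; balance after payment $13,553.62.
Month 2: interest $194.27; balance after payment $11,122.89.
Closed form: n = −ln(1 − rB₀/P)/ln(1+r) = −ln(0.91291)/ln(1.01433) ≈ 6.403, so the balance reaches zero during payment 7.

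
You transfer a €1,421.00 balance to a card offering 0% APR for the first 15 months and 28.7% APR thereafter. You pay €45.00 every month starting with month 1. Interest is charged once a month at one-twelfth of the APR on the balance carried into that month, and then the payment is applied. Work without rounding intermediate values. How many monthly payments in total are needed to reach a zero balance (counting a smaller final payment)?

37 payments

Promo months 1–15 at r₀ = 0%/12 = 0; months 16+ at r₁ = 28.7%/12 = 0.0239167.
After month 15 (no interest yet): B = €1,421.00 − 15·€45.00 = €746.00.
Then at r₁ with €45.00/mo: n₂ = −ln(1 − r₁·B/P)/ln(1+r₁) ≈ 21.37 → 22 more payments.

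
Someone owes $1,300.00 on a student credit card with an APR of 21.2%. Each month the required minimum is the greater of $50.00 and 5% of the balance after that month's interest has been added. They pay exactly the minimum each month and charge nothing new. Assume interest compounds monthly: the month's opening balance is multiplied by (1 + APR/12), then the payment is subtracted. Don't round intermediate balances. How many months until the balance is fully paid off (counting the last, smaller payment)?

33 months

Monthly rate r = 21.2%/12 = 1.76667% = 0.0176667.
While 5% of the post-interest balance exceeds $50.00, each month B ← (B·(1+r))·(1 − 0.05), i.e. B shrinks by the factor (1+r)·0.95 = 0.96678.
This holds for months 1–9. Entering month 10 the balance is $959.19; 5% of the post-interest balance is now below $50.00, so the flat $50.00 minimum applies from here.
From month 10 a fixed $50.00 at rate r clears $959.19 in 24 more payments. Total: 9 + 24 = 33 months.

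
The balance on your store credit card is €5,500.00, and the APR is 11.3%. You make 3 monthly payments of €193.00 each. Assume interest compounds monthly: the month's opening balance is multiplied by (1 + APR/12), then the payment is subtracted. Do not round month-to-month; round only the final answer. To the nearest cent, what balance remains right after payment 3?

Monthly rate r = 11.3%/12 = 0.941667% = 0.00941667.
Each month: B ← B·(1+r) − €193.00.
Month 1: interest €51.79; balance after payment €5,358.79.
Month 2: interest €50.46; balance after payment €5,216.25.
Month 3: interest €49.12; balance after payment €5,072.37.

€5,072.37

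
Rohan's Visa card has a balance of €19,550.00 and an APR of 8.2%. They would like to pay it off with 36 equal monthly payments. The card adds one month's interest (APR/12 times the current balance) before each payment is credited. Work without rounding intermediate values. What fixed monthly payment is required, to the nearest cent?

€614.43

Monthly rate r = 8.2%/12 = 0.683333% = 0.00683333.
Level-payment amortization: P = B₀·r / (1 − (1+r)^(−n)) = 19550.00·0.00683333 / (1 − 1.00683^(−36)).
Denominator 1 − (1+r)^(−36) = 0.217423274.
P = 133.592 / 0.217423274 ≈ 614.43.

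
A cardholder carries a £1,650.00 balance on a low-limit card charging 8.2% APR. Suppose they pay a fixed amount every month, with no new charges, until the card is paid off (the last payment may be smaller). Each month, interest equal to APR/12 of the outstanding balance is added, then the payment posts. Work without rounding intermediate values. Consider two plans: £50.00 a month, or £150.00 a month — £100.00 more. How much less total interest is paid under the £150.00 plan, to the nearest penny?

Monthly rate r = 8.2%/12 = 0.683333% = 0.00683333.
At £50.00/mo: n = ⌈−ln(1 − rB₀/P)/ln(1+r)⌉ = 38 payments (last £26.21); total interest = total paid − £1,650.00 = £226.21.
At £150.00/mo: 12 payments (last £71.29); total interest £71.29.
Interest saved = £226.21 − £71.29 = £154.92.

£154.92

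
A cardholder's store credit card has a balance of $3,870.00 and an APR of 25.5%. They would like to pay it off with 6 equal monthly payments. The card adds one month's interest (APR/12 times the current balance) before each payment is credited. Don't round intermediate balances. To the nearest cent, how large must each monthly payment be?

$693.81

Monthly rate r = 25.5%/12 = 2.125% = 0.02125.
Level-payment amortization: P = B₀·r / (1 − (1+r)^(−n)) = 3870.00·0.02125 / (1 − 1.02125^(−6)).
Denominator 1 − (1+r)^(−6) = 0.118529905.
P = 82.2375 / 0.118529905 ≈ 693.81.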